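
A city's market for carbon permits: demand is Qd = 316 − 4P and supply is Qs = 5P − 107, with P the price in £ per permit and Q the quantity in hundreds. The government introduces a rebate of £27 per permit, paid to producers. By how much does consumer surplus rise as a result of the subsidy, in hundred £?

Before the subsidy: set 316 − 4P = 5P − 107 → P* = £47, Q* = 128.
With a per-unit subsidy paid to producers, each receives P + 27 per unit sold, so supply becomes Qs = 5(P + 27) − 107.
Solving gives Q = 188 with consumers paying £32 and producers receiving £59 (the £27 wedge).
ΔCS is the trapezoid between Q = 188 and Q = 128 of height £15: ½ · (128 + 188) · 15 = £2370.

Consumer surplus rises by £2370 hundred.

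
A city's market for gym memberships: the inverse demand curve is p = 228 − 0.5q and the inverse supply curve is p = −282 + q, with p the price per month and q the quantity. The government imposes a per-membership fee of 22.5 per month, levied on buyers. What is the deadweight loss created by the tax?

Deadweight loss = 168.75.

Rewrite in direct form: qd = 456 − 2p and qs = p + 282.
Without the tax, 456 − 2p = p + 282 gives 3p = 174, so p* = 58 and q* = 340.
With the tax collected from buyers, demand (in seller-price terms) shifts: qd = 456 − 2(p + 22.5).
New equilibrium: buyers pay 65.5, suppliers receive 43, q = 325. (Wedge: pb − ps = 22.5.)
Quantity falls by |ΔQ| = |340 − 325| = 15.
DWL = ½ · t · |ΔQ| = ½ · 22.5 · 15 = 168.75.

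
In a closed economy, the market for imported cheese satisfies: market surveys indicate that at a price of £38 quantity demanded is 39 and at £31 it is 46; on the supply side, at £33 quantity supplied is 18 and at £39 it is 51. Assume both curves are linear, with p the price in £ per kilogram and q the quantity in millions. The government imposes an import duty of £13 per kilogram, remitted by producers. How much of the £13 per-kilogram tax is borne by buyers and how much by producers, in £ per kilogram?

Buyers bear £11 per kilogram; producers bear £2 per kilogram.

Demand slope: (46 − 39)/(31 − 38) = -1, so qd = 77 − p.
Supply slope: (51 − 18)/(39 − 33) = 5.5, so qs = 5.5p − 163.5.
Before the tax: set 77 − p = 5.5p − 163.5 → p* = £37, q* = 40.
With the tax collected from producers, supply shifts: qs = 5.5(p − 13) − 163.5.
New equilibrium: buyers pay £48, producers receive £35, q = 29. (Wedge: pb − ps = 13.)
Burden on buyers: £11; on producers: £2. (They sum to £13.)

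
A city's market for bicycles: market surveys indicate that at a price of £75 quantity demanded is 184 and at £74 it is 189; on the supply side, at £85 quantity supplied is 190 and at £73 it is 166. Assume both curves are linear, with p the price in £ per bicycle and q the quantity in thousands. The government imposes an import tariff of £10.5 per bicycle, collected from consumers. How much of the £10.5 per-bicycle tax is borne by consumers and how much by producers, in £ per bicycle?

Demand slope: (189 − 184)/(74 − 75) = -5, so qd = 559 − 5p.
Supply slope: (166 − 190)/(73 − 85) = 2, so qs = 2p + 20.
Before the tax: set 559 − 5p = 2p + 20 → p* = £77, q* = 174.
With the tax collected from consumers, demand (in seller-price terms) shifts: qd = 559 − 5(p + 10.5).
New equilibrium: consumers pay £80, producers receive £69.5, q = 159. (Wedge: pb − ps = 10.5.)
Burden on consumers: £3; on producers: £7.5. (They sum to £10.5.)

Consumers bear £3 per bicycle; producers bear £7.5 per bicycle.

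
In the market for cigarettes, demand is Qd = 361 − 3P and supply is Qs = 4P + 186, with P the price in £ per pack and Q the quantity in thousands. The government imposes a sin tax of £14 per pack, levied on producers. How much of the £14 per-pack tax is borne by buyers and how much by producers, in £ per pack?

Without the tax, 361 − 3P = 4P + 186 gives 7P = 175, so P* = £25 and Q* = 286.
With the tax collected from producers, supply shifts: Qs = 4(P − 14) + 186.
New equilibrium: buyers pay £33, producers receive £19, Q = 262. (Wedge: Pb − Ps = 14.)
Burden on buyers: £8; on producers: £6. (They sum to £14.)
The less price-elastic side of the market bears the larger share of a per-unit tax.

Buyers bear £8 per pack; producers bear £6 per pack.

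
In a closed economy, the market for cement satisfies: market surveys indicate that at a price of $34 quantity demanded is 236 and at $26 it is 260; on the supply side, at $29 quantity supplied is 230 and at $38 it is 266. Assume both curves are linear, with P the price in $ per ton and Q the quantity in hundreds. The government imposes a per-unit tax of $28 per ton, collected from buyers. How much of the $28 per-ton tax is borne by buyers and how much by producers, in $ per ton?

Demand slope: (260 − 236)/(26 − 34) = -3, so Qd = 338 − 3P.
Supply slope: (266 − 230)/(38 − 29) = 4, so Qs = 4P + 114.
Without the tax, 338 − 3P = 4P + 114 gives 7P = 224, so P* = $32 and Q* = 242.
With the tax collected from buyers, demand (in seller-price terms) shifts: Qd = 338 − 3(P + 28).
Solving gives Q = 194 with buyers paying $48 and producers receiving $20 (the $28 wedge).
Burden on buyers: $16; on producers: $12. (They sum to $28.)

Buyers bear $16 per ton; producers bear $12 per ton.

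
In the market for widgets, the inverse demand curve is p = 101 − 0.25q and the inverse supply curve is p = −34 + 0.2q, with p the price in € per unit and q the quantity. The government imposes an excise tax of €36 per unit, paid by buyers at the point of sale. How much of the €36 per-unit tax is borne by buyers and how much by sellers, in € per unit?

Inverting to q(p) form: qd = 404 − 4p; qs = 5p + 170.
Without the tax, 404 − 4p = 5p + 170 gives 9p = 234, so p* = €26 and q* = 300.
With the tax collected from buyers, demand (in seller-price terms) shifts: qd = 404 − 4(p + 36).
Solving gives q = 220 with buyers paying €46 and sellers receiving €10 (the €36 wedge).
Burden on buyers: €20; on sellers: €16. (They sum to €36.)

Buyers bear €20 per unit; sellers bear €16 per unit.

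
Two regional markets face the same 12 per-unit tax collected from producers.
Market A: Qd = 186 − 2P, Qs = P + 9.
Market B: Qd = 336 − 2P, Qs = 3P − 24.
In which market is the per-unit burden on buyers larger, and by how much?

Market A: pre-tax P* = 59, Q* = 68; post-tax Q = 60; per-unit burden on buyers = 4.
Market B: pre-tax P* = 72, Q* = 192; post-tax Q = 177.6; per-unit burden on buyers = 7.2.
Difference: 4 vs 7.2 → market B is larger by 3.2.

Market B, by 3.2.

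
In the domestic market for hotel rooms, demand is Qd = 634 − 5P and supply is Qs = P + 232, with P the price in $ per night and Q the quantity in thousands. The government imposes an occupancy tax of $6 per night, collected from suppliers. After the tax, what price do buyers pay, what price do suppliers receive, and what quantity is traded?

Buyers pay $68; suppliers receive $62; quantity = 294.

Without the tax, 634 − 5P = P + 232 gives 6P = 402, so P* = $67 and Q* = 299.
With the tax collected from suppliers, supply shifts: Qs = (P − 6) + 232.
New equilibrium: buyers pay $68, suppliers receive $62, Q = 294. (Wedge: Pb − Ps = 6.)
The less price-elastic side of the market bears the larger share of a per-unit tax.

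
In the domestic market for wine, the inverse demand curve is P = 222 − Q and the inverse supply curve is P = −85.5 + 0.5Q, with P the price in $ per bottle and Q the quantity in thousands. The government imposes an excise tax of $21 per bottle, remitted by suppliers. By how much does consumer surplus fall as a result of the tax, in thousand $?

Rewrite in direct form: Qd = 222 − P and Qs = 2P + 171.
Before the tax: set 222 − P = 2P + 171 → P* = $17, Q* = 205.
With the tax collected from suppliers, supply shifts: Qs = 2(P − 21) + 171.
New equilibrium: consumers pay $31, suppliers receive $10, Q = 191. (Wedge: Pb − Ps = 21.)
ΔCS is the trapezoid between Q = 191 and Q = 205 of height $14: ½ · (205 + 191) · 14 = $2772.

Consumer surplus falls by $2772 thousand.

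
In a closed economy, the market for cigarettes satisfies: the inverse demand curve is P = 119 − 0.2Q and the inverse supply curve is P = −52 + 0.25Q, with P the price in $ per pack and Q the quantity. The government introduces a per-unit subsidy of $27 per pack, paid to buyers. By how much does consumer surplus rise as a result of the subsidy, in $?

Rewrite in direct form: Qd = 595 − 5P and Qs = 4P + 208.
Without the subsidy, 595 − 5P = 4P + 208 gives 9P = 387, so P* = $43 and Q* = 380.
With a per-unit subsidy paid to buyers, each effectively pays P − 27, so demand becomes Qd = 595 − 5(P − 27).
New equilibrium: buyers pay $31, sellers receive $58, Q = 440. (Wedge: Pb − Ps = −27.)
ΔCS is the trapezoid between Q = 440 and Q = 380 of height $12: ½ · (380 + 440) · 12 = $4920.

Consumer surplus rises by $4920.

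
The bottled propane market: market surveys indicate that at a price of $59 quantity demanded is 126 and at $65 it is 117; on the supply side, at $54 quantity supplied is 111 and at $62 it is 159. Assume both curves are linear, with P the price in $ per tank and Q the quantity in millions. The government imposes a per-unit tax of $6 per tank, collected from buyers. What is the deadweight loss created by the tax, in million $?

Demand slope: (117 − 126)/(65 − 59) = -1.5, so Qd = 214.5 − 1.5P.
Supply slope: (159 − 111)/(62 − 54) = 6, so Qs = 6P − 213.
Without the tax, 214.5 − 1.5P = 6P − 213 gives 7.5P = 427.5, so P* = $57 and Q* = 129.
With the tax collected from buyers, demand (in seller-price terms) shifts: Qd = 214.5 − 1.5(P + 6).
New equilibrium: buyers pay $61.8, producers receive $55.8, Q = 121.8. (Wedge: Pb − Ps = 6.)
Quantity falls by |ΔQ| = |129 − 121.8| = 7.2.
DWL = ½ · t · |ΔQ| = ½ · 6 · 7.2 = $21.6.

Deadweight loss = $21.6 million.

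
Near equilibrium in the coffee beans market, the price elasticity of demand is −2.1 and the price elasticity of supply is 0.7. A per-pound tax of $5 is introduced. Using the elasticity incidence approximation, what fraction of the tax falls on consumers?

Consumers' share ≈ 0.25.

Incidence ratio: consumers' share ≈ εs / (εs + |εd|) = 0.7 / (0.7 + 2.1) = 0.25.
Supply is the less elastic side, so consumers bear the smaller share.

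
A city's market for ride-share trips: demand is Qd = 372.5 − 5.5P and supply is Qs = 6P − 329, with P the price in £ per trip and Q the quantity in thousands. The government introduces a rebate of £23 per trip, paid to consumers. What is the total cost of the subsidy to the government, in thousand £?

Government outlay = £2369 thousand.

Before the subsidy: set 372.5 − 5.5P = 6P − 329 → P* = £61, Q* = 37.
With a per-unit subsidy paid to consumers, each effectively pays P − 23, so demand becomes Qd = 372.5 − 5.5(P − 23).
Solving gives Q = 103 with consumers paying £49 and producers receiving £72 (the £23 wedge).
Outlay = t · Q = 23 · 103 = £2369.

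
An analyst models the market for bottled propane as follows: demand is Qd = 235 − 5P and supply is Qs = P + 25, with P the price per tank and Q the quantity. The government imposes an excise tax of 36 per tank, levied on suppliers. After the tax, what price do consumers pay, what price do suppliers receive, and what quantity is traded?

Consumers pay 41; suppliers receive 5; quantity = 30.

Before the tax: set 235 − 5P = P + 25 → P* = 35, Q* = 60.
With the tax collected from suppliers, supply shifts: Qs = (P − 36) + 25.
New equilibrium: consumers pay 41, suppliers receive 5, Q = 30. (Wedge: Pb − Ps = 36.)
The less price-elastic side of the market bears the larger share of a per-unit tax.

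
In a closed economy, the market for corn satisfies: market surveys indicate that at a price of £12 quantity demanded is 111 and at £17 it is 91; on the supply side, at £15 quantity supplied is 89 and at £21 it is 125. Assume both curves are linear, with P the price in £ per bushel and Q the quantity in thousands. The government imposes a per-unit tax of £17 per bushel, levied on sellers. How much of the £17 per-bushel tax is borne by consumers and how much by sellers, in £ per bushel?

Consumers bear £10.2 per bushel; sellers bear £6.8 per bushel.

Demand slope: (91 − 111)/(17 − 12) = -4, so Qd = 159 − 4P.
Supply slope: (125 − 89)/(21 − 15) = 6, so Qs = 6P − 1.
Without the tax, 159 − 4P = 6P − 1 gives 10P = 160, so P* = £16 and Q* = 95.
With the tax collected from sellers, supply shifts: Qs = 6(P − 17) − 1.
New equilibrium: consumers pay £26.2, sellers receive £9.2, Q = 54.2. (Wedge: Pb − Ps = 17.)
Burden on consumers: £10.2; on sellers: £6.8. (They sum to £17.)
The less price-elastic side of the market bears the larger share of a per-unit tax.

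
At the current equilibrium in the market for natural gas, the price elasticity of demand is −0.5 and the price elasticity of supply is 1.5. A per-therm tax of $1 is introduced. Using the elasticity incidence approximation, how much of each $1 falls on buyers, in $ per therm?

Buyers bear ≈ $0.75 per therm.

Incidence ratio: buyers' share ≈ εs / (εs + |εd|) = 1.5 / (1.5 + 0.5) = 0.75.
So buyers bear ≈ 0.75 × $1 = $0.75; suppliers bear $0.25.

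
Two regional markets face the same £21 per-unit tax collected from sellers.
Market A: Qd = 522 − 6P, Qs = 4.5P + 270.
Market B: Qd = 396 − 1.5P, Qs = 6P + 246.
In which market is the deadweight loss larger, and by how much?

Market A, by £302.4.

Market A: pre-tax P* = £24, Q* = 378; post-tax Q = 324; deadweight loss = £567.
Market B: pre-tax P* = £20, Q* = 366; post-tax Q = 340.8; deadweight loss = £264.6.
Difference: £567 vs £264.6 → market A is larger by £302.4.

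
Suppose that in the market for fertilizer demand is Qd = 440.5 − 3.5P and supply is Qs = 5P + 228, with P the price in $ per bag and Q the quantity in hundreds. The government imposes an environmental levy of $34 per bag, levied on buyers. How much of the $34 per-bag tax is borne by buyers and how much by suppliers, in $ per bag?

Buyers bear $20 per bag; suppliers bear $14 per bag.

Without the tax, 440.5 − 3.5P = 5P + 228 gives 8.5P = 212.5, so P* = $25 and Q* = 353.
With the tax collected from buyers, demand (in seller-price terms) shifts: Qd = 440.5 − 3.5(P + 34).
Solving gives Q = 283 with buyers paying $45 and suppliers receiving $11 (the $34 wedge).
Burden on buyers: $20; on suppliers: $14. (They sum to $34.)
The less price-elastic side of the market bears the larger share of a per-unit tax.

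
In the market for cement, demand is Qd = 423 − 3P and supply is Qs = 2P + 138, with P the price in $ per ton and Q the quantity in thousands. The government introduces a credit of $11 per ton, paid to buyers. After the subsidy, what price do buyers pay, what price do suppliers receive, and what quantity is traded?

Before the subsidy: set 423 − 3P = 2P + 138 → P* = $57, Q* = 252.
With a per-unit subsidy paid to buyers, each effectively pays P − 11, so demand becomes Qd = 423 − 3(P − 11).
New equilibrium: buyers pay $52.6, suppliers receive $63.6, Q = 265.2. (Wedge: Pb − Ps = −11.)

Buyers pay $52.6; suppliers receive $63.6; quantity = 265.2.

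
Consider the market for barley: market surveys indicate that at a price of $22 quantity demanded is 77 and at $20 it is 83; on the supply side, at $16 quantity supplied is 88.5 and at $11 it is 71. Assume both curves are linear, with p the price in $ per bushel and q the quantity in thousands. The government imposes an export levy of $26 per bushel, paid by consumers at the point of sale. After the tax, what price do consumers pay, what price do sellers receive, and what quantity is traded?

Demand slope: (83 − 77)/(20 − 22) = -3, so qd = 143 − 3p.
Supply slope: (71 − 88.5)/(11 − 16) = 3.5, so qs = 3.5p + 32.5.
Before the tax: set 143 − 3p = 3.5p + 32.5 → p* = $17, q* = 92.
With the tax collected from consumers, demand (in seller-price terms) shifts: qd = 143 − 3(p + 26).
New equilibrium: consumers pay $31, sellers receive $5, q = 50. (Wedge: pb − ps = 26.)
The less price-elastic side of the market bears the larger share of a per-unit tax.

Consumers pay $31; sellers receive $5; quantity = 50.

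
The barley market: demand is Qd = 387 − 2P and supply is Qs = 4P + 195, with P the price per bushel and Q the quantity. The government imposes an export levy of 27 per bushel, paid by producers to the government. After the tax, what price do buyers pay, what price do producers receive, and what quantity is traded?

Before the tax: set 387 − 2P = 4P + 195 → P* = 32, Q* = 323.
With the tax collected from producers, supply shifts: Qs = 4(P − 27) + 195.
New equilibrium: buyers pay 50, producers receive 23, Q = 287. (Wedge: Pb − Ps = 27.)
The less price-elastic side of the market bears the larger share of a per-unit tax.

Buyers pay 50; producers receive 23; quantity = 287.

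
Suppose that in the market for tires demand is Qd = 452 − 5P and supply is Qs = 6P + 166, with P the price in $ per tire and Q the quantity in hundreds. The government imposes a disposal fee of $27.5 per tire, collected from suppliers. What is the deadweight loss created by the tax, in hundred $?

Before the tax: set 452 − 5P = 6P + 166 → P* = $26, Q* = 322.
With the tax collected from suppliers, supply shifts: Qs = 6(P − 27.5) + 166.
New equilibrium: consumers pay $41, suppliers receive $13.5, Q = 247. (Wedge: Pb − Ps = 27.5.)
Quantity falls by |ΔQ| = |322 − 247| = 75.
DWL = ½ · t · |ΔQ| = ½ · 27.5 · 75 = $1031.25.

Deadweight loss = $1031.25 hundred.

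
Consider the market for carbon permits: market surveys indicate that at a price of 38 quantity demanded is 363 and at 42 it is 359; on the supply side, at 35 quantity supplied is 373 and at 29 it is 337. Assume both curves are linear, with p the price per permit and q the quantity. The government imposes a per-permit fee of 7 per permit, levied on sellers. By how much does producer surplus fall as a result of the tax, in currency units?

Demand slope: (359 − 363)/(42 − 38) = -1, so qd = 401 − p.
Supply slope: (337 − 373)/(29 − 35) = 6, so qs = 6p + 163.
Before the tax: set 401 − p = 6p + 163 → p* = 34, q* = 367.
With the tax collected from sellers, supply shifts: qs = 6(p − 7) + 163.
New equilibrium: consumers pay 40, sellers receive 33, q = 361. (Wedge: pb − ps = 7.)
ΔPS is the trapezoid between Q = 361 and Q = 367 of height 1: ½ · (367 + 361) · 1 = 364.

Producer surplus falls by 364.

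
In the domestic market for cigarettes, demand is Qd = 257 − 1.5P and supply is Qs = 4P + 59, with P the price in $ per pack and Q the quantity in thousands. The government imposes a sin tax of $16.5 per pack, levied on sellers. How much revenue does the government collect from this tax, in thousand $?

Before the tax: set 257 − 1.5P = 4P + 59 → P* = $36, Q* = 203.
With the tax collected from sellers, supply shifts: Qs = 4(P − 16.5) + 59.
Solving gives Q = 185 with buyers paying $48 and sellers receiving $31.5 (the $16.5 wedge).
Revenue = t · Q = 16.5 · 185 = $3052.5.

Tax revenue = $3052.5 thousand.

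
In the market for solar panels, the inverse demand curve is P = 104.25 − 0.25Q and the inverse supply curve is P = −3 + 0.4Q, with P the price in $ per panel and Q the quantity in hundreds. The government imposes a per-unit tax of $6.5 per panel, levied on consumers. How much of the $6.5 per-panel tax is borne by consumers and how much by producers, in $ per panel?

Inverting to Q(P) form: Qd = 417 − 4P; Qs = 2.5P + 7.5.
Before the tax: set 417 − 4P = 2.5P + 7.5 → P* = $63, Q* = 165.
With the tax collected from consumers, demand (in seller-price terms) shifts: Qd = 417 − 4(P + 6.5).
New equilibrium: consumers pay $65.5, producers receive $59, Q = 155. (Wedge: Pb − Ps = 6.5.)
Burden on consumers: $2.5; on producers: $4. (They sum to $6.5.)

Consumers bear $2.5 per panel; producers bear $4 per panel.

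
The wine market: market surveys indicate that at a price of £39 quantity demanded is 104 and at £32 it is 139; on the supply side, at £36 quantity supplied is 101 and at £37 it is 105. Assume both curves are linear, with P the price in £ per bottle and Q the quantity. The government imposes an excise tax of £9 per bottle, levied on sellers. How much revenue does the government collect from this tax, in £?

Tax revenue = £801.

Demand slope: (139 − 104)/(32 − 39) = -5, so Qd = 299 − 5P.
Supply slope: (105 − 101)/(37 − 36) = 4, so Qs = 4P − 43.
Without the tax, 299 − 5P = 4P − 43 gives 9P = 342, so P* = £38 and Q* = 109.
With the tax collected from sellers, supply shifts: Qs = 4(P − 9) − 43.
Solving gives Q = 89 with buyers paying £42 and sellers receiving £33 (the £9 wedge).
Revenue = t · Q = 9 · 89 = £801.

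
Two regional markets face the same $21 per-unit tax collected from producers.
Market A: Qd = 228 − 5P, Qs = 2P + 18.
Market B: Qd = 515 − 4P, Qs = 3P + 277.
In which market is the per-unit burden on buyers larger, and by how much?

Market B, by $3.

Market A: pre-tax P* = $30, Q* = 78; post-tax Q = 48; per-unit burden on buyers = $6.
Market B: pre-tax P* = $34, Q* = 379; post-tax Q = 343; per-unit burden on buyers = $9.
Difference: $6 vs $9 → market B is larger by $3.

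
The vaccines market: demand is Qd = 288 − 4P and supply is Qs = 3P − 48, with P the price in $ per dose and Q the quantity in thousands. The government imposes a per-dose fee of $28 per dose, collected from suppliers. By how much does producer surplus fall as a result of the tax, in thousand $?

Producer surplus falls by $1152 thousand.

Before the tax: set 288 − 4P = 3P − 48 → P* = $48, Q* = 96.
With the tax collected from suppliers, supply shifts: Qs = 3(P − 28) − 48.
Solving gives Q = 48 with consumers paying $60 and suppliers receiving $32 (the $28 wedge).
ΔPS is the trapezoid between Q = 48 and Q = 96 of height $16: ½ · (96 + 48) · 16 = $1152.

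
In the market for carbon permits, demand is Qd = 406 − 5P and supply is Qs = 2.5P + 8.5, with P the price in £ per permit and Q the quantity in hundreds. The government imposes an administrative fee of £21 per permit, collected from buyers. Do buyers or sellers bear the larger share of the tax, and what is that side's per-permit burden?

Without the tax, 406 − 5P = 2.5P + 8.5 gives 7.5P = 397.5, so P* = £53 and Q* = 141.
With the tax collected from buyers, demand (in seller-price terms) shifts: Qd = 406 − 5(P + 21).
New equilibrium: buyers pay £60, sellers receive £39, Q = 106. (Wedge: Pb − Ps = 21.)
Per-permit burden: buyers £7, sellers £14.
Sellers take the larger share because supply is less price-elastic here (demand slope 5 vs supply slope 2.5).

Sellers bear the larger share: £14 per permit.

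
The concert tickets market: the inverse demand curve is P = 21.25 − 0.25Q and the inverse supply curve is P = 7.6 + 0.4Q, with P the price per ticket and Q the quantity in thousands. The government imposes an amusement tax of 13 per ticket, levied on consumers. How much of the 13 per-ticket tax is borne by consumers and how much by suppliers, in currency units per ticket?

Rewrite in direct form: Qd = 85 − 4P and Qs = 2.5P − 19.
Without the tax, 85 − 4P = 2.5P − 19 gives 6.5P = 104, so P* = 16 and Q* = 21.
With the tax collected from consumers, demand (in seller-price terms) shifts: Qd = 85 − 4(P + 13).
Solving gives Q = 1 with consumers paying 21 and suppliers receiving 8 (the 13 wedge).
Burden on consumers: 5; on suppliers: 8. (They sum to 13.)
The less price-elastic side of the market bears the larger share of a per-unit tax.

Consumers bear 5 per ticket; suppliers bear 8 per ticket.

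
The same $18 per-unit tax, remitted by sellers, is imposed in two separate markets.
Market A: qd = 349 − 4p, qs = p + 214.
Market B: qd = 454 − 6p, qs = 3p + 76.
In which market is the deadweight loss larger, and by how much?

Market A: pre-tax p* = $27, q* = 241; post-tax q = 226.6; deadweight loss = $129.6.
Market B: pre-tax p* = $42, q* = 202; post-tax q = 166; deadweight loss = $324.
Difference: $129.6 vs $324 → market B is larger by $194.4.

Market B, by $194.4.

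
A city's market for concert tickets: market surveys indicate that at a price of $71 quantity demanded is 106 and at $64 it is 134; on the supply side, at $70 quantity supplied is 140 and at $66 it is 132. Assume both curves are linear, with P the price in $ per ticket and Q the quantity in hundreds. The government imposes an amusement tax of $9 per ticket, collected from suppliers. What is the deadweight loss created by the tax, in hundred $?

Demand slope: (134 − 106)/(64 − 71) = -4, so Qd = 390 − 4P.
Supply slope: (132 − 140)/(66 − 70) = 2, so Qs = 2P.
Without the tax, 390 − 4P = 2P gives 6P = 390, so P* = $65 and Q* = 130.
With the tax collected from suppliers, supply shifts: Qs = 2(P − 9).
Solving gives Q = 118 with consumers paying $68 and suppliers receiving $59 (the $9 wedge).
Quantity falls by |ΔQ| = |130 − 118| = 12.
DWL = ½ · t · |ΔQ| = ½ · 9 · 12 = $54.

Deadweight loss = $54 hundred.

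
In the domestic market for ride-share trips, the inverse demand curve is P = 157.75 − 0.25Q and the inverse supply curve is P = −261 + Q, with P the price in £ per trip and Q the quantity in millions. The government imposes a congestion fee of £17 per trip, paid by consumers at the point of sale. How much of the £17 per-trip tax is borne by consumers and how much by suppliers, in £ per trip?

Rewrite in direct form: Qd = 631 − 4P and Qs = P + 261.
Before the tax: set 631 − 4P = P + 261 → P* = £74, Q* = 335.
With the tax collected from consumers, demand (in seller-price terms) shifts: Qd = 631 − 4(P + 17).
New equilibrium: consumers pay £77.4, suppliers receive £60.4, Q = 321.4. (Wedge: Pb − Ps = 17.)
Burden on consumers: £3.4; on suppliers: £13.6. (They sum to £17.)

Consumers bear £3.4 per trip; suppliers bear £13.6 per trip.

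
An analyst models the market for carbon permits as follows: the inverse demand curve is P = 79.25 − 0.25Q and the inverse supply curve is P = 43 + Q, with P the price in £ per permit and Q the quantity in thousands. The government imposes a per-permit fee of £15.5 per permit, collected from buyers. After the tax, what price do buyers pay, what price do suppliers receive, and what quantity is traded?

Buyers pay £75.1; suppliers receive £59.6; quantity = 16.6.

Inverting to Q(P) form: Qd = 317 − 4P; Qs = P − 43.
Without the tax, 317 − 4P = P − 43 gives 5P = 360, so P* = £72 and Q* = 29.
With the tax collected from buyers, demand (in seller-price terms) shifts: Qd = 317 − 4(P + 15.5).
Solving gives Q = 16.6 with buyers paying £75.1 and suppliers receiving £59.6 (the £15.5 wedge).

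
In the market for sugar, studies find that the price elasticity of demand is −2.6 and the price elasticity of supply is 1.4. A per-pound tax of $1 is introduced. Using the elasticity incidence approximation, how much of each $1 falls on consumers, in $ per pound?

Incidence ratio: consumers' share ≈ εs / (εs + |εd|) = 1.4 / (1.4 + 2.6) = 0.35.
So consumers bear ≈ 0.35 × $1 = $0.35; producers bear $0.65.

Consumers bear ≈ $0.35 per pound.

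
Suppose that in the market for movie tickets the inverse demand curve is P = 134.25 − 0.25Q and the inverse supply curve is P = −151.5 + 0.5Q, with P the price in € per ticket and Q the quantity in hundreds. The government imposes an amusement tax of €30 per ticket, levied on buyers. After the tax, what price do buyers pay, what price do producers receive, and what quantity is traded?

Rewrite in direct form: Qd = 537 − 4P and Qs = 2P + 303.
Without the tax, 537 − 4P = 2P + 303 gives 6P = 234, so P* = €39 and Q* = 381.
With the tax collected from buyers, demand (in seller-price terms) shifts: Qd = 537 − 4(P + 30).
Solving gives Q = 341 with buyers paying €49 and producers receiving €19 (the €30 wedge).

Buyers pay €49; producers receive €19; quantity = 341.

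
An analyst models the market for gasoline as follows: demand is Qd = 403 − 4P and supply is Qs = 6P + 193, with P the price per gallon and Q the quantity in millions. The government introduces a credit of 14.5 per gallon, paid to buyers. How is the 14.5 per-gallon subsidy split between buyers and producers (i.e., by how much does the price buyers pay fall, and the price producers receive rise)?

Before the subsidy: set 403 − 4P = 6P + 193 → P* = 21, Q* = 319.
With a per-unit subsidy paid to buyers, each effectively pays P − 14.5, so demand becomes Qd = 403 − 4(P − 14.5).
Solving gives Q = 353.8 with buyers paying 12.3 and producers receiving 26.8 (the 14.5 wedge).
Gain to buyers: 8.7; to producers: 5.8. (They sum to 14.5.)

Buyers gain 8.7 per gallon; producers gain 5.8 per gallon.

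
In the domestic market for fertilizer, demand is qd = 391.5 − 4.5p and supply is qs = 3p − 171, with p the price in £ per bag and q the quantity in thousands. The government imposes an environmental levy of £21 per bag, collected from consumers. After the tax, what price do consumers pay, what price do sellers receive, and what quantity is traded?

Without the tax, 391.5 − 4.5p = 3p − 171 gives 7.5p = 562.5, so p* = £75 and q* = 54.
With the tax collected from consumers, demand (in seller-price terms) shifts: qd = 391.5 − 4.5(p + 21).
New equilibrium: consumers pay £83.4, sellers receive £62.4, q = 16.2. (Wedge: pb − ps = 21.)
The less price-elastic side of the market bears the larger share of a per-unit tax.

Consumers pay £83.4; sellers receive £62.4; quantity = 16.2.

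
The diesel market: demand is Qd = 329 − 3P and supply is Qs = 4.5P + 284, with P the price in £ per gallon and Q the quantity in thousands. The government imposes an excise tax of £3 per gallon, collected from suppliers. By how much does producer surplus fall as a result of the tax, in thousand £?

Producer surplus falls by £369.96 thousand.

Without the tax, 329 − 3P = 4.5P + 284 gives 7.5P = 45, so P* = £6 and Q* = 311.
With the tax collected from suppliers, supply shifts: Qs = 4.5(P − 3) + 284.
Solving gives Q = 305.6 with consumers paying £7.8 and suppliers receiving £4.8 (the £3 wedge).
ΔPS is the trapezoid between Q = 305.6 and Q = 311 of height £1.2: ½ · (311 + 305.6) · 1.2 = £369.96.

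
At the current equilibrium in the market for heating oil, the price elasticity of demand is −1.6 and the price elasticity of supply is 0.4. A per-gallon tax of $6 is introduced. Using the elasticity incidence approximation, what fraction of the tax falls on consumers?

Consumers' share ≈ 0.2.

Incidence ratio: consumers' share ≈ εs / (εs + |εd|) = 0.4 / (0.4 + 1.6) = 0.2.
Supply is the less elastic side, so consumers bear the smaller share.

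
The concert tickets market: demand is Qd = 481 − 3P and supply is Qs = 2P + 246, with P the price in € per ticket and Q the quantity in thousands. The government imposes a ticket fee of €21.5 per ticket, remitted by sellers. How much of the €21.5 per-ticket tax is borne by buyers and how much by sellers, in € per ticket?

Buyers bear €8.6 per ticket; sellers bear €12.9 per ticket.

Before the tax: set 481 − 3P = 2P + 246 → P* = €47, Q* = 340.
With the tax collected from sellers, supply shifts: Qs = 2(P − 21.5) + 246.
New equilibrium: buyers pay €55.6, sellers receive €34.1, Q = 314.2. (Wedge: Pb − Ps = 21.5.)
Burden on buyers: €8.6; on sellers: €12.9. (They sum to €21.5.)
The less price-elastic side of the market bears the larger share of a per-unit tax.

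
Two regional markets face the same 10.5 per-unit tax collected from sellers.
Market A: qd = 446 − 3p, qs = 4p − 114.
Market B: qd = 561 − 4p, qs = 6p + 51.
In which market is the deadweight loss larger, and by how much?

Market A: pre-tax p* = 80, q* = 206; post-tax q = 188; deadweight loss = 94.5.
Market B: pre-tax p* = 51, q* = 357; post-tax q = 331.8; deadweight loss = 132.3.
Difference: 94.5 vs 132.3 → market B is larger by 37.8.

Market B, by 37.8.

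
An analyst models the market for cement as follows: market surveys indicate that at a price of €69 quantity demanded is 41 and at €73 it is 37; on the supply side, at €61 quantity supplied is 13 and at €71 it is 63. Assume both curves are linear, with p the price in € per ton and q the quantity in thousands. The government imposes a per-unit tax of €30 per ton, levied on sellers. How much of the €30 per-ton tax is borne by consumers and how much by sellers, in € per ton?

Consumers bear €25 per ton; sellers bear €5 per ton.

Demand slope: (37 − 41)/(73 − 69) = -1, so qd = 110 − p.
Supply slope: (63 − 13)/(71 − 61) = 5, so qs = 5p − 292.
Without the tax, 110 − p = 5p − 292 gives 6p = 402, so p* = €67 and q* = 43.
With the tax collected from sellers, supply shifts: qs = 5(p − 30) − 292.
New equilibrium: consumers pay €92, sellers receive €62, q = 18. (Wedge: pb − ps = 30.)
Burden on consumers: €25; on sellers: €5. (They sum to €30.)
The less price-elastic side of the market bears the larger share of a per-unit tax.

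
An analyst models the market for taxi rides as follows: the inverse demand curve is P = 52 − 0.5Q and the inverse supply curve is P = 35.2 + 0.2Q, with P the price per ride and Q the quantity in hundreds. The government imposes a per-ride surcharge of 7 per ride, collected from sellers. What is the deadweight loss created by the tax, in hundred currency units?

Deadweight loss = 35 hundred.

Inverting to Q(P) form: Qd = 104 − 2P; Qs = 5P − 176.
Without the tax, 104 − 2P = 5P − 176 gives 7P = 280, so P* = 40 and Q* = 24.
With the tax collected from sellers, supply shifts: Qs = 5(P − 7) − 176.
New equilibrium: buyers pay 45, sellers receive 38, Q = 14. (Wedge: Pb − Ps = 7.)
Quantity falls by |ΔQ| = |24 − 14| = 10.
DWL = ½ · t · |ΔQ| = ½ · 7 · 10 = 35.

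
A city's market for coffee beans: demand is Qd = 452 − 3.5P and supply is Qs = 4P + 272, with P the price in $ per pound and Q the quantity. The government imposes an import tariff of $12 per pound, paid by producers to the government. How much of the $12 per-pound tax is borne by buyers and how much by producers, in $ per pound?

Buyers bear $6.4 per pound; producers bear $5.6 per pound.

Without the tax, 452 − 3.5P = 4P + 272 gives 7.5P = 180, so P* = $24 and Q* = 368.
With the tax collected from producers, supply shifts: Qs = 4(P − 12) + 272.
New equilibrium: buyers pay $30.4, producers receive $18.4, Q = 345.6. (Wedge: Pb − Ps = 12.)
Burden on buyers: $6.4; on producers: $5.6. (They sum to $12.)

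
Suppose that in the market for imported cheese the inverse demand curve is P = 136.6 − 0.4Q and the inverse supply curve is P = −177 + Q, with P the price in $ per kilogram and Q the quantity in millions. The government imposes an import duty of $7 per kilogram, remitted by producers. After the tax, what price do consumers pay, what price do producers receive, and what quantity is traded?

Consumers pay $49; producers receive $42; quantity = 219.

Inverting to Q(P) form: Qd = 341.5 − 2.5P; Qs = P + 177.
Before the tax: set 341.5 − 2.5P = P + 177 → P* = $47, Q* = 224.
With the tax collected from producers, supply shifts: Qs = (P − 7) + 177.
Solving gives Q = 219 with consumers paying $49 and producers receiving $42 (the $7 wedge).
The less price-elastic side of the market bears the larger share of a per-unit tax.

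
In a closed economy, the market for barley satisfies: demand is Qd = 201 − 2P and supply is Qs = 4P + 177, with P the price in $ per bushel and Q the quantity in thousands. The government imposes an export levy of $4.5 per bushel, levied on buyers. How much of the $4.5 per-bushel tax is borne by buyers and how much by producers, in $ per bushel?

Buyers bear $3 per bushel; producers bear $1.5 per bushel.

Without the tax, 201 − 2P = 4P + 177 gives 6P = 24, so P* = $4 and Q* = 193.
With the tax collected from buyers, demand (in seller-price terms) shifts: Qd = 201 − 2(P + 4.5).
Solving gives Q = 187 with buyers paying $7 and producers receiving $2.5 (the $4.5 wedge).
Burden on buyers: $3; on producers: $1.5. (They sum to $4.5.)
The less price-elastic side of the market bears the larger share of a per-unit tax.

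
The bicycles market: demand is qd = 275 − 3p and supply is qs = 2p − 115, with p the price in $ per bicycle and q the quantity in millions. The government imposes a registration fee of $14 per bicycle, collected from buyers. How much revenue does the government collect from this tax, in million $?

Without the tax, 275 − 3p = 2p − 115 gives 5p = 390, so p* = $78 and q* = 41.
With the tax collected from buyers, demand (in seller-price terms) shifts: qd = 275 − 3(p + 14).
New equilibrium: buyers pay $83.6, suppliers receive $69.6, q = 24.2. (Wedge: pb − ps = 14.)
Revenue = t · Q = 14 · 24.2 = $338.8.

Tax revenue = $338.8 million.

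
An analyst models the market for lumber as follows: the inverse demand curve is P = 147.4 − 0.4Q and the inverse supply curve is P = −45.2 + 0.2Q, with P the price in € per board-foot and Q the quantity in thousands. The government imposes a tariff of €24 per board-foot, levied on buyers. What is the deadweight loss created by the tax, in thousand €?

Inverting to Q(P) form: Qd = 368.5 − 2.5P; Qs = 5P + 226.
Before the tax: set 368.5 − 2.5P = 5P + 226 → P* = €19, Q* = 321.
With the tax collected from buyers, demand (in seller-price terms) shifts: Qd = 368.5 − 2.5(P + 24).
New equilibrium: buyers pay €35, sellers receive €11, Q = 281. (Wedge: Pb − Ps = 24.)
Quantity falls by |ΔQ| = |321 − 281| = 40.
DWL = ½ · t · |ΔQ| = ½ · 24 · 40 = €480.

Deadweight loss = €480 thousand.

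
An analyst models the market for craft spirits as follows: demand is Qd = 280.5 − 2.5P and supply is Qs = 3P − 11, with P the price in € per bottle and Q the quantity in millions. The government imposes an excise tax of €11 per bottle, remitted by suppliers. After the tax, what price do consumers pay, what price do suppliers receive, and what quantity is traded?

Before the tax: set 280.5 − 2.5P = 3P − 11 → P* = €53, Q* = 148.
With the tax collected from suppliers, supply shifts: Qs = 3(P − 11) − 11.
New equilibrium: consumers pay €59, suppliers receive €48, Q = 133. (Wedge: Pb − Ps = 11.)
The less price-elastic side of the market bears the larger share of a per-unit tax.

Consumers pay €59; suppliers receive €48; quantity = 133.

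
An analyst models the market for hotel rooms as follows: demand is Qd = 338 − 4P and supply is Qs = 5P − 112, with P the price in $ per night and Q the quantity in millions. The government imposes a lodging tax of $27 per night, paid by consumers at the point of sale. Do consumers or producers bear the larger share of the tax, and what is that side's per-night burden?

Consumers bear the larger share: $15 per night.

Before the tax: set 338 − 4P = 5P − 112 → P* = $50, Q* = 138.
With the tax collected from consumers, demand (in seller-price terms) shifts: Qd = 338 − 4(P + 27).
New equilibrium: consumers pay $65, producers receive $38, Q = 78. (Wedge: Pb − Ps = 27.)
Per-night burden: consumers $15, producers $12.
Consumers take the larger share because demand is less price-elastic here (demand slope 4 vs supply slope 5).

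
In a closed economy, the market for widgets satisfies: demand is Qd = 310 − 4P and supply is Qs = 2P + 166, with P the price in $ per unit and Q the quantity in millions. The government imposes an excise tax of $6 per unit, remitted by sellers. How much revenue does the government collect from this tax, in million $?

Tax revenue = $1236 million.

Before the tax: set 310 − 4P = 2P + 166 → P* = $24, Q* = 214.
With the tax collected from sellers, supply shifts: Qs = 2(P − 6) + 166.
New equilibrium: buyers pay $26, sellers receive $20, Q = 206. (Wedge: Pb − Ps = 6.)
Revenue = t · Q = 6 · 206 = $1236.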